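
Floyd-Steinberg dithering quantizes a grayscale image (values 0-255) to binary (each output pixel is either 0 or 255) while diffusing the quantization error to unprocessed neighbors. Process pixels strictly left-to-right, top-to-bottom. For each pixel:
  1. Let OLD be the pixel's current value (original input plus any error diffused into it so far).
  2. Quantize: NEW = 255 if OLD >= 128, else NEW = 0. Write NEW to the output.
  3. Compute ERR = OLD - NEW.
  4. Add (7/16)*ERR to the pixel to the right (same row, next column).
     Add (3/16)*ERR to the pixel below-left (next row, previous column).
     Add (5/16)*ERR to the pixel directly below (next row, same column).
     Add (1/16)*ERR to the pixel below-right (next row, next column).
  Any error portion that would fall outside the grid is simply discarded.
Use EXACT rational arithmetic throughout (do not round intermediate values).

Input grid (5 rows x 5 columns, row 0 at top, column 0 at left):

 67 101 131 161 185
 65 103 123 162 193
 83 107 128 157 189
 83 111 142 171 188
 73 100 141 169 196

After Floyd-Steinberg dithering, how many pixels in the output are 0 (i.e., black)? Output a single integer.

Answer: 12

Derivation:
(0,0): OLD=67 → NEW=0, ERR=67
(0,1): OLD=2085/16 → NEW=255, ERR=-1995/16
(0,2): OLD=19571/256 → NEW=0, ERR=19571/256
(0,3): OLD=796453/4096 → NEW=255, ERR=-248027/4096
(0,4): OLD=10387971/65536 → NEW=255, ERR=-6323709/65536
(1,0): OLD=16015/256 → NEW=0, ERR=16015/256
(1,1): OLD=225129/2048 → NEW=0, ERR=225129/2048
(1,2): OLD=11523613/65536 → NEW=255, ERR=-5188067/65536
(1,3): OLD=24937433/262144 → NEW=0, ERR=24937433/262144
(1,4): OLD=841714795/4194304 → NEW=255, ERR=-227832725/4194304
(2,0): OLD=4035731/32768 → NEW=0, ERR=4035731/32768
(2,1): OLD=193254145/1048576 → NEW=255, ERR=-74132735/1048576
(2,2): OLD=1628024387/16777216 → NEW=0, ERR=1628024387/16777216
(2,3): OLD=57458378009/268435456 → NEW=255, ERR=-10992663271/268435456
(2,4): OLD=687429635439/4294967296 → NEW=255, ERR=-407787025041/4294967296
(3,0): OLD=1815827683/16777216 → NEW=0, ERR=1815827683/16777216
(3,1): OLD=21763439015/134217728 → NEW=255, ERR=-12462081625/134217728
(3,2): OLD=513702194269/4294967296 → NEW=0, ERR=513702194269/4294967296
(3,3): OLD=1707618248501/8589934592 → NEW=255, ERR=-482815072459/8589934592
(3,4): OLD=18029182270441/137438953472 → NEW=255, ERR=-17017750864919/137438953472
(4,0): OLD=192013168749/2147483648 → NEW=0, ERR=192013168749/2147483648
(4,1): OLD=9572157445741/68719476736 → NEW=255, ERR=-7951309121939/68719476736
(4,2): OLD=122500003673347/1099511627776 → NEW=0, ERR=122500003673347/1099511627776
(4,3): OLD=3244659561820781/17592186044416 → NEW=255, ERR=-1241347879505299/17592186044416
(4,4): OLD=34599494456807291/281474976710656 → NEW=0, ERR=34599494456807291/281474976710656
Output grid:
  Row 0: .#.##  (2 black, running=2)
  Row 1: ..#.#  (3 black, running=5)
  Row 2: .#.##  (2 black, running=7)
  Row 3: .#.##  (2 black, running=9)
  Row 4: .#.#.  (3 black, running=12)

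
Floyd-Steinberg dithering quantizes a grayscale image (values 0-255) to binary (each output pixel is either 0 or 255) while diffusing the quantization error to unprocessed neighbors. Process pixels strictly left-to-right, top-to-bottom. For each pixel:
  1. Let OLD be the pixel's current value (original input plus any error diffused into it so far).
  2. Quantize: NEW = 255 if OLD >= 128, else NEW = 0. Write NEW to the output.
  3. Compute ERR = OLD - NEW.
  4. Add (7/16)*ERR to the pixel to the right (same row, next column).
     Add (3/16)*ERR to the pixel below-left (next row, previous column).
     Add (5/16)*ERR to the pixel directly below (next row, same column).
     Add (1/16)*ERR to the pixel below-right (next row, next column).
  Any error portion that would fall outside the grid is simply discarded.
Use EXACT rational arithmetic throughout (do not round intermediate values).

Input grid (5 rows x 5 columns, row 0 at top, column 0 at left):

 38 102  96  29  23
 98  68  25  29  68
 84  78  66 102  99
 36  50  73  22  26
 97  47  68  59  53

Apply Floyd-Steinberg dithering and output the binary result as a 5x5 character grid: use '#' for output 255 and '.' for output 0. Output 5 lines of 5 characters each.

(0,0): OLD=38 → NEW=0, ERR=38
(0,1): OLD=949/8 → NEW=0, ERR=949/8
(0,2): OLD=18931/128 → NEW=255, ERR=-13709/128
(0,3): OLD=-36571/2048 → NEW=0, ERR=-36571/2048
(0,4): OLD=497667/32768 → NEW=0, ERR=497667/32768
(1,0): OLD=16911/128 → NEW=255, ERR=-15729/128
(1,1): OLD=34409/1024 → NEW=0, ERR=34409/1024
(1,2): OLD=337437/32768 → NEW=0, ERR=337437/32768
(1,3): OLD=3156057/131072 → NEW=0, ERR=3156057/131072
(1,4): OLD=172311531/2097152 → NEW=0, ERR=172311531/2097152
(2,0): OLD=850323/16384 → NEW=0, ERR=850323/16384
(2,1): OLD=55290113/524288 → NEW=0, ERR=55290113/524288
(2,2): OLD=1023163971/8388608 → NEW=0, ERR=1023163971/8388608
(2,3): OLD=24016416537/134217728 → NEW=255, ERR=-10209104103/134217728
(2,4): OLD=199508644719/2147483648 → NEW=0, ERR=199508644719/2147483648
(3,0): OLD=603911907/8388608 → NEW=0, ERR=603911907/8388608
(3,1): OLD=9433168039/67108864 → NEW=255, ERR=-7679592281/67108864
(3,2): OLD=114632088669/2147483648 → NEW=0, ERR=114632088669/2147483648
(3,3): OLD=200258305909/4294967296 → NEW=0, ERR=200258305909/4294967296
(3,4): OLD=4856909652393/68719476736 → NEW=0, ERR=4856909652393/68719476736
(4,0): OLD=105270656365/1073741824 → NEW=0, ERR=105270656365/1073741824
(4,1): OLD=2358459841645/34359738368 → NEW=0, ERR=2358459841645/34359738368
(4,2): OLD=63937429423363/549755813888 → NEW=0, ERR=63937429423363/549755813888
(4,3): OLD=1240608456412269/8796093022208 → NEW=255, ERR=-1002395264250771/8796093022208
(4,4): OLD=3960871221110139/140737488355328 → NEW=0, ERR=3960871221110139/140737488355328
Row 0: ..#..
Row 1: #....
Row 2: ...#.
Row 3: .#...
Row 4: ...#.

Answer: ..#..
#....
...#.
.#...
...#.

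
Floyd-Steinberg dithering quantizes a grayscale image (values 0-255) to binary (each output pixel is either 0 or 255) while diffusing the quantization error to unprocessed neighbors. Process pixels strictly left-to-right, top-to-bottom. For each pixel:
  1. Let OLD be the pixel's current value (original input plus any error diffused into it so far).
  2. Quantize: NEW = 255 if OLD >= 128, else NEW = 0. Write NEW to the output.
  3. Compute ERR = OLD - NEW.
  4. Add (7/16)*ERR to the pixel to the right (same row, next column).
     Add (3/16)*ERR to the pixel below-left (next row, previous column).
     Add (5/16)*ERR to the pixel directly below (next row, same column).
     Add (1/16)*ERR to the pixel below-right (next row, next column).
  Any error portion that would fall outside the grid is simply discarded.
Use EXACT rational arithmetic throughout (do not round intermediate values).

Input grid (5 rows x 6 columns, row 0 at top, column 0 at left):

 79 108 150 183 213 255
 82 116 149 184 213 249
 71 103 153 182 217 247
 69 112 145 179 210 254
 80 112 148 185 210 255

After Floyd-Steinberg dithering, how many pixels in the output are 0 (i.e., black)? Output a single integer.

Answer: 10

Derivation:
(0,0): OLD=79 → NEW=0, ERR=79
(0,1): OLD=2281/16 → NEW=255, ERR=-1799/16
(0,2): OLD=25807/256 → NEW=0, ERR=25807/256
(0,3): OLD=930217/4096 → NEW=255, ERR=-114263/4096
(0,4): OLD=13159327/65536 → NEW=255, ERR=-3552353/65536
(0,5): OLD=242520409/1048576 → NEW=255, ERR=-24866471/1048576
(1,0): OLD=21915/256 → NEW=0, ERR=21915/256
(1,1): OLD=291133/2048 → NEW=255, ERR=-231107/2048
(1,2): OLD=7790593/65536 → NEW=0, ERR=7790593/65536
(1,3): OLD=58570157/262144 → NEW=255, ERR=-8276563/262144
(1,4): OLD=2953764263/16777216 → NEW=255, ERR=-1324425817/16777216
(1,5): OLD=54670727777/268435456 → NEW=255, ERR=-13780313503/268435456
(2,0): OLD=2509807/32768 → NEW=0, ERR=2509807/32768
(2,1): OLD=135145525/1048576 → NEW=255, ERR=-132241355/1048576
(2,2): OLD=2046826463/16777216 → NEW=0, ERR=2046826463/16777216
(2,3): OLD=29277826215/134217728 → NEW=255, ERR=-4947694425/134217728
(2,4): OLD=706969974901/4294967296 → NEW=255, ERR=-388246685579/4294967296
(2,5): OLD=12814505865347/68719476736 → NEW=255, ERR=-4708960702333/68719476736
(3,0): OLD=1162472959/16777216 → NEW=0, ERR=1162472959/16777216
(3,1): OLD=17524136979/134217728 → NEW=255, ERR=-16701383661/134217728
(3,2): OLD=122289262569/1073741824 → NEW=0, ERR=122289262569/1073741824
(3,3): OLD=14292502097467/68719476736 → NEW=255, ERR=-3230964470213/68719476736
(3,4): OLD=80280427021275/549755813888 → NEW=255, ERR=-59907305520165/549755813888
(3,5): OLD=1576802485152245/8796093022208 → NEW=255, ERR=-666201235510795/8796093022208
(4,0): OLD=168193459217/2147483648 → NEW=0, ERR=168193459217/2147483648
(4,1): OLD=4572066333021/34359738368 → NEW=255, ERR=-4189666950819/34359738368
(4,2): OLD=124960945776391/1099511627776 → NEW=0, ERR=124960945776391/1099511627776
(4,3): OLD=3636584252784323/17592186044416 → NEW=255, ERR=-849423188541757/17592186044416
(4,4): OLD=38754279588779763/281474976710656 → NEW=255, ERR=-33021839472437517/281474976710656
(4,5): OLD=780000290564362181/4503599627370496 → NEW=255, ERR=-368417614415114299/4503599627370496
Output grid:
  Row 0: .#.###  (2 black, running=2)
  Row 1: .#.###  (2 black, running=4)
  Row 2: .#.###  (2 black, running=6)
  Row 3: .#.###  (2 black, running=8)
  Row 4: .#.###  (2 black, running=10)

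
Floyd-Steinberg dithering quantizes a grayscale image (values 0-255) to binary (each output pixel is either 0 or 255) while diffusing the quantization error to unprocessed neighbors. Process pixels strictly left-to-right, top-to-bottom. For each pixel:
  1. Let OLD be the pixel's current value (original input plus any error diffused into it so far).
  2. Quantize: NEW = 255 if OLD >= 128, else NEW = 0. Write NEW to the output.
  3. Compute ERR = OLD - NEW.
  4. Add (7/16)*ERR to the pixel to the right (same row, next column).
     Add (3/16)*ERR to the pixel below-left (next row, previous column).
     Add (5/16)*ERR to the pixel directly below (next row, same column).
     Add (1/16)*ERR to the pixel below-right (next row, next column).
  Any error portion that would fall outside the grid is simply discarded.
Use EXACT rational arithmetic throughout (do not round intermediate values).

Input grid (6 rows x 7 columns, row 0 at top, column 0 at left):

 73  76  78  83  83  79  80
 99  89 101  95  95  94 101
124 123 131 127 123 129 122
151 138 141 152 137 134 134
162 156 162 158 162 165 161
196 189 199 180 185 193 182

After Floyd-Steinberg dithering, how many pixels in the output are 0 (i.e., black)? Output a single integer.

(0,0): OLD=73 → NEW=0, ERR=73
(0,1): OLD=1727/16 → NEW=0, ERR=1727/16
(0,2): OLD=32057/256 → NEW=0, ERR=32057/256
(0,3): OLD=564367/4096 → NEW=255, ERR=-480113/4096
(0,4): OLD=2078697/65536 → NEW=0, ERR=2078697/65536
(0,5): OLD=97388383/1048576 → NEW=0, ERR=97388383/1048576
(0,6): OLD=2023895961/16777216 → NEW=0, ERR=2023895961/16777216
(1,0): OLD=36365/256 → NEW=255, ERR=-28915/256
(1,1): OLD=207579/2048 → NEW=0, ERR=207579/2048
(1,2): OLD=11091575/65536 → NEW=255, ERR=-5620105/65536
(1,3): OLD=9076907/262144 → NEW=0, ERR=9076907/262144
(1,4): OLD=2183540897/16777216 → NEW=255, ERR=-2094649183/16777216
(1,5): OLD=12482646769/134217728 → NEW=0, ERR=12482646769/134217728
(1,6): OLD=397695927295/2147483648 → NEW=255, ERR=-149912402945/2147483648
(2,0): OLD=3529369/32768 → NEW=0, ERR=3529369/32768
(2,1): OLD=187336099/1048576 → NEW=255, ERR=-80050781/1048576
(2,2): OLD=1403054761/16777216 → NEW=0, ERR=1403054761/16777216
(2,3): OLD=19547301025/134217728 → NEW=255, ERR=-14678219615/134217728
(2,4): OLD=59851150385/1073741824 → NEW=0, ERR=59851150385/1073741824
(2,5): OLD=5551081792123/34359738368 → NEW=255, ERR=-3210651491717/34359738368
(2,6): OLD=35798214189581/549755813888 → NEW=0, ERR=35798214189581/549755813888
(3,0): OLD=2857906313/16777216 → NEW=255, ERR=-1420283767/16777216
(3,1): OLD=13357122645/134217728 → NEW=0, ERR=13357122645/134217728
(3,2): OLD=199068042255/1073741824 → NEW=255, ERR=-74736122865/1073741824
(3,3): OLD=442601856793/4294967296 → NEW=0, ERR=442601856793/4294967296
(3,4): OLD=96288855848073/549755813888 → NEW=255, ERR=-43898876693367/549755813888
(3,5): OLD=376285320175403/4398046511104 → NEW=0, ERR=376285320175403/4398046511104
(3,6): OLD=13084374137678261/70368744177664 → NEW=255, ERR=-4859655627626059/70368744177664
(4,0): OLD=331152368231/2147483648 → NEW=255, ERR=-216455962009/2147483648
(4,1): OLD=4283284203579/34359738368 → NEW=0, ERR=4283284203579/34359738368
(4,2): OLD=121127519576661/549755813888 → NEW=255, ERR=-19060212964779/549755813888
(4,3): OLD=684832435057975/4398046511104 → NEW=255, ERR=-436669425273545/4398046511104
(4,4): OLD=4084587887007157/35184372088832 → NEW=0, ERR=4084587887007157/35184372088832
(4,5): OLD=252862517561536245/1125899906842624 → NEW=255, ERR=-34241958683332875/1125899906842624
(4,6): OLD=2368181040998087747/18014398509481984 → NEW=255, ERR=-2225490578919818173/18014398509481984
(5,0): OLD=103285515172065/549755813888 → NEW=255, ERR=-36902217369375/549755813888
(5,1): OLD=817107715364683/4398046511104 → NEW=255, ERR=-304394144966837/4398046511104
(5,2): OLD=5174232330116797/35184372088832 → NEW=255, ERR=-3797782552535363/35184372088832
(5,3): OLD=34156823384211217/281474976710656 → NEW=0, ERR=34156823384211217/281474976710656
(5,4): OLD=4728075592013200091/18014398509481984 → NEW=255, ERR=134403972095294171/18014398509481984
(5,5): OLD=24622385484334502827/144115188075855872 → NEW=255, ERR=-12126987475008744533/144115188075855872
(5,6): OLD=241371921483571752613/2305843009213693952 → NEW=0, ERR=241371921483571752613/2305843009213693952
Output grid:
  Row 0: ...#...  (6 black, running=6)
  Row 1: #.#.#.#  (3 black, running=9)
  Row 2: .#.#.#.  (4 black, running=13)
  Row 3: #.#.#.#  (3 black, running=16)
  Row 4: #.##.##  (2 black, running=18)
  Row 5: ###.##.  (2 black, running=20)

Answer: 20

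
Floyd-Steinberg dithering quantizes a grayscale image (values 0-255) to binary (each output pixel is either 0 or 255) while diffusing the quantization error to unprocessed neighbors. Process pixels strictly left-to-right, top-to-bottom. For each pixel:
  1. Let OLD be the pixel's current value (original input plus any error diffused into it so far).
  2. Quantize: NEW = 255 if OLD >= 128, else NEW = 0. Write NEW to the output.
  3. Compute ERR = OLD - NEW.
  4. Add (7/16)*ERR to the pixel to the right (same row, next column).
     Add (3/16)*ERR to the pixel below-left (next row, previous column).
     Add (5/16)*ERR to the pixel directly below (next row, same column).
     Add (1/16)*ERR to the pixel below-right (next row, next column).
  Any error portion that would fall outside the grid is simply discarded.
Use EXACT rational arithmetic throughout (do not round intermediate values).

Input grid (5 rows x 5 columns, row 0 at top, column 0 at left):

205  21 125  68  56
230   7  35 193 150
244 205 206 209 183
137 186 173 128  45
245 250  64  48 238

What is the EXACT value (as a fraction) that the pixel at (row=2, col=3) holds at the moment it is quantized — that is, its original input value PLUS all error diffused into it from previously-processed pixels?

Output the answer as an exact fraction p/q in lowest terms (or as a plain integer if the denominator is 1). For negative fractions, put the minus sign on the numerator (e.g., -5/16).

Answer: 28396074925/134217728

Derivation:
(0,0): OLD=205 → NEW=255, ERR=-50
(0,1): OLD=-7/8 → NEW=0, ERR=-7/8
(0,2): OLD=15951/128 → NEW=0, ERR=15951/128
(0,3): OLD=250921/2048 → NEW=0, ERR=250921/2048
(0,4): OLD=3591455/32768 → NEW=0, ERR=3591455/32768
(1,0): OLD=27419/128 → NEW=255, ERR=-5221/128
(1,1): OLD=9341/1024 → NEW=0, ERR=9341/1024
(1,2): OLD=3304705/32768 → NEW=0, ERR=3304705/32768
(1,3): OLD=39813005/131072 → NEW=255, ERR=6389645/131072
(1,4): OLD=447188359/2097152 → NEW=255, ERR=-87585401/2097152
(2,0): OLD=3816879/16384 → NEW=255, ERR=-361041/16384
(2,1): OLD=112496565/524288 → NEW=255, ERR=-21196875/524288
(2,2): OLD=1925509855/8388608 → NEW=255, ERR=-213585185/8388608
(2,3): OLD=28396074925/134217728 → NEW=255, ERR=-5829445715/134217728
Target (2,3): original=209, with diffused error = 28396074925/134217728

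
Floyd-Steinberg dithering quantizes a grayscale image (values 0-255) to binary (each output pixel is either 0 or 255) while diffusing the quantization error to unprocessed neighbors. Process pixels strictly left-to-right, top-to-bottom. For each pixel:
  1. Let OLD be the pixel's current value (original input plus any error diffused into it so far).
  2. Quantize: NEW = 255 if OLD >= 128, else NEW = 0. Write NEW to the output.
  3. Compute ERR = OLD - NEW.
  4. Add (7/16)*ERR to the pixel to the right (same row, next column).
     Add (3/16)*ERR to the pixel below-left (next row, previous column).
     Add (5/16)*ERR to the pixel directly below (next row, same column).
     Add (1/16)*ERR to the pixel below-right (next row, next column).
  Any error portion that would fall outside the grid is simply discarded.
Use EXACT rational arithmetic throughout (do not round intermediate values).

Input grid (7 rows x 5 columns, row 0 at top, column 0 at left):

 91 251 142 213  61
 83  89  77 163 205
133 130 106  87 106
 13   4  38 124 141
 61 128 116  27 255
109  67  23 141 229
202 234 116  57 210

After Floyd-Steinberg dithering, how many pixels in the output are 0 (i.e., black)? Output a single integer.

(0,0): OLD=91 → NEW=0, ERR=91
(0,1): OLD=4653/16 → NEW=255, ERR=573/16
(0,2): OLD=40363/256 → NEW=255, ERR=-24917/256
(0,3): OLD=698029/4096 → NEW=255, ERR=-346451/4096
(0,4): OLD=1572539/65536 → NEW=0, ERR=1572539/65536
(1,0): OLD=30247/256 → NEW=0, ERR=30247/256
(1,1): OLD=285329/2048 → NEW=255, ERR=-236911/2048
(1,2): OLD=-1156507/65536 → NEW=0, ERR=-1156507/65536
(1,3): OLD=33361281/262144 → NEW=0, ERR=33361281/262144
(1,4): OLD=1102639203/4194304 → NEW=255, ERR=33091683/4194304
(2,0): OLD=4857291/32768 → NEW=255, ERR=-3498549/32768
(2,1): OLD=53703145/1048576 → NEW=0, ERR=53703145/1048576
(2,2): OLD=2340823291/16777216 → NEW=255, ERR=-1937366789/16777216
(2,3): OLD=20568961473/268435456 → NEW=0, ERR=20568961473/268435456
(2,4): OLD=644000553991/4294967296 → NEW=255, ERR=-451216106489/4294967296
(3,0): OLD=-180554597/16777216 → NEW=0, ERR=-180554597/16777216
(3,1): OLD=-1748623105/134217728 → NEW=0, ERR=-1748623105/134217728
(3,2): OLD=59193580197/4294967296 → NEW=0, ERR=59193580197/4294967296
(3,3): OLD=1091434109629/8589934592 → NEW=0, ERR=1091434109629/8589934592
(3,4): OLD=23164976909201/137438953472 → NEW=255, ERR=-11881956226159/137438953472
(4,0): OLD=118528449333/2147483648 → NEW=0, ERR=118528449333/2147483648
(4,1): OLD=10307070379829/68719476736 → NEW=255, ERR=-7216396187851/68719476736
(4,2): OLD=107063185524155/1099511627776 → NEW=0, ERR=107063185524155/1099511627776
(4,3): OLD=1652935759133493/17592186044416 → NEW=0, ERR=1652935759133493/17592186044416
(4,4): OLD=77977474446930163/281474976710656 → NEW=255, ERR=6201355385712883/281474976710656
(5,0): OLD=117162130757311/1099511627776 → NEW=0, ERR=117162130757311/1099511627776
(5,1): OLD=901687903939965/8796093022208 → NEW=0, ERR=901687903939965/8796093022208
(5,2): OLD=30774019814747621/281474976710656 → NEW=0, ERR=30774019814747621/281474976710656
(5,3): OLD=257168197136118763/1125899906842624 → NEW=255, ERR=-29936279108750357/1125899906842624
(5,4): OLD=4145558301208923049/18014398509481984 → NEW=255, ERR=-448113318708982871/18014398509481984
(6,0): OLD=35820521589888591/140737488355328 → NEW=255, ERR=-67537940720049/140737488355328
(6,1): OLD=1319482411183124257/4503599627370496 → NEW=255, ERR=171064506203647777/4503599627370496
(6,2): OLD=12120482894517242491/72057594037927936 → NEW=255, ERR=-6254203585154381189/72057594037927936
(6,3): OLD=14858280599777091593/1152921504606846976 → NEW=0, ERR=14858280599777091593/1152921504606846976
(6,4): OLD=3803773207883210596223/18446744073709551616 → NEW=255, ERR=-900146530912725065857/18446744073709551616
Output grid:
  Row 0: .###.  (2 black, running=2)
  Row 1: .#..#  (3 black, running=5)
  Row 2: #.#.#  (2 black, running=7)
  Row 3: ....#  (4 black, running=11)
  Row 4: .#..#  (3 black, running=14)
  Row 5: ...##  (3 black, running=17)
  Row 6: ###.#  (1 black, running=18)

Answer: 18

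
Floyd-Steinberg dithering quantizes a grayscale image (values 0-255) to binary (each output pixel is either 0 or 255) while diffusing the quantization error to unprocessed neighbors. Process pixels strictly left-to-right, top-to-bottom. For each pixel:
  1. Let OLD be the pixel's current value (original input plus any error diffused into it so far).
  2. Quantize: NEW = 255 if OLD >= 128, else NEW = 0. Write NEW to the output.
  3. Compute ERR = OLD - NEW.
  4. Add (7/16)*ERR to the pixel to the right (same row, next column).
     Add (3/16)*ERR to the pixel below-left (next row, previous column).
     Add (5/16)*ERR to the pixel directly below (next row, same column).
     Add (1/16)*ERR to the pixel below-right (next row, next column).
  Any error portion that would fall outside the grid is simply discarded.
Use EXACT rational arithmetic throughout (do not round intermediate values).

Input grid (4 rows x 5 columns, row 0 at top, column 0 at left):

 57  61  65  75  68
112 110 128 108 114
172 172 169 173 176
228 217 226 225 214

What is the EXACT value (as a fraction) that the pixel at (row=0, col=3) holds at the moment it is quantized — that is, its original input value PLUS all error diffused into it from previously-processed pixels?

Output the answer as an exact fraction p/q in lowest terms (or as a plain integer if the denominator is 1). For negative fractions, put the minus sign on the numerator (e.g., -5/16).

(0,0): OLD=57 → NEW=0, ERR=57
(0,1): OLD=1375/16 → NEW=0, ERR=1375/16
(0,2): OLD=26265/256 → NEW=0, ERR=26265/256
(0,3): OLD=491055/4096 → NEW=0, ERR=491055/4096
Target (0,3): original=75, with diffused error = 491055/4096

Answer: 491055/4096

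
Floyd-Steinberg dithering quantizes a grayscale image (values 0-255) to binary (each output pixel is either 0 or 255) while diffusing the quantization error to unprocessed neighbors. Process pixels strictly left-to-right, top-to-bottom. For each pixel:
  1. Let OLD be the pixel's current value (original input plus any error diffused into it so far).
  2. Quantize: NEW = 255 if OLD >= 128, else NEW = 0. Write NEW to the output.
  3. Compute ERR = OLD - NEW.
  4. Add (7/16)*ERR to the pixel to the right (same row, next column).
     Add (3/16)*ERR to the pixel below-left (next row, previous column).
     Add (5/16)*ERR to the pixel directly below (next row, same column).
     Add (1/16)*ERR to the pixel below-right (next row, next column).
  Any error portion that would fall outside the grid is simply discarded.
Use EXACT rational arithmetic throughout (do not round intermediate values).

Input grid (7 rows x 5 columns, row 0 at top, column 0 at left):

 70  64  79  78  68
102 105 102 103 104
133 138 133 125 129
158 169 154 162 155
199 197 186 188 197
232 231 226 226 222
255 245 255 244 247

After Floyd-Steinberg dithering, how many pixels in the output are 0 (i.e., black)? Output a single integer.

Answer: 12

Derivation:
(0,0): OLD=70 → NEW=0, ERR=70
(0,1): OLD=757/8 → NEW=0, ERR=757/8
(0,2): OLD=15411/128 → NEW=0, ERR=15411/128
(0,3): OLD=267621/2048 → NEW=255, ERR=-254619/2048
(0,4): OLD=445891/32768 → NEW=0, ERR=445891/32768
(1,0): OLD=18127/128 → NEW=255, ERR=-14513/128
(1,1): OLD=114601/1024 → NEW=0, ERR=114601/1024
(1,2): OLD=5609565/32768 → NEW=255, ERR=-2746275/32768
(1,3): OLD=4922777/131072 → NEW=0, ERR=4922777/131072
(1,4): OLD=245185451/2097152 → NEW=0, ERR=245185451/2097152
(2,0): OLD=1942355/16384 → NEW=0, ERR=1942355/16384
(2,1): OLD=105926721/524288 → NEW=255, ERR=-27766719/524288
(2,2): OLD=819364867/8388608 → NEW=0, ERR=819364867/8388608
(2,3): OLD=26327237721/134217728 → NEW=255, ERR=-7898282919/134217728
(2,4): OLD=305237678127/2147483648 → NEW=255, ERR=-242370652113/2147483648
(3,0): OLD=1552876707/8388608 → NEW=255, ERR=-586218333/8388608
(3,1): OLD=9905255271/67108864 → NEW=255, ERR=-7207505049/67108864
(3,2): OLD=264553471645/2147483648 → NEW=0, ERR=264553471645/2147483648
(3,3): OLD=783616841653/4294967296 → NEW=255, ERR=-311599818827/4294967296
(3,4): OLD=5793868587753/68719476736 → NEW=0, ERR=5793868587753/68719476736
(4,0): OLD=168603374509/1073741824 → NEW=255, ERR=-105200790611/1073741824
(4,1): OLD=4786445103789/34359738368 → NEW=255, ERR=-3975288180051/34359738368
(4,2): OLD=84423203617475/549755813888 → NEW=255, ERR=-55764528923965/549755813888
(4,3): OLD=1270668436505261/8796093022208 → NEW=255, ERR=-972335284157779/8796093022208
(4,4): OLD=23988857684099387/140737488355328 → NEW=255, ERR=-11899201846509253/140737488355328
(5,0): OLD=98785357784103/549755813888 → NEW=255, ERR=-41402374757337/549755813888
(5,1): OLD=601450709429941/4398046511104 → NEW=255, ERR=-520051150901579/4398046511104
(5,2): OLD=16130114315198429/140737488355328 → NEW=0, ERR=16130114315198429/140737488355328
(5,3): OLD=123514352605642483/562949953421312 → NEW=255, ERR=-20037885516792077/562949953421312
(5,4): OLD=1559119540818672769/9007199254740992 → NEW=255, ERR=-737716269140280191/9007199254740992
(6,0): OLD=14727781322306103/70368744177664 → NEW=255, ERR=-3216248442998217/70368744177664
(6,1): OLD=461246627014375097/2251799813685248 → NEW=255, ERR=-112962325475363143/2251799813685248
(6,2): OLD=9180295291261030787/36028797018963968 → NEW=255, ERR=-7047948574781053/36028797018963968
(6,3): OLD=129471678591645834593/576460752303423488 → NEW=255, ERR=-17525813245727154847/576460752303423488
(6,4): OLD=1898904199488954792679/9223372036854775808 → NEW=255, ERR=-453055669909013038361/9223372036854775808
Output grid:
  Row 0: ...#.  (4 black, running=4)
  Row 1: #.#..  (3 black, running=7)
  Row 2: .#.##  (2 black, running=9)
  Row 3: ##.#.  (2 black, running=11)
  Row 4: #####  (0 black, running=11)
  Row 5: ##.##  (1 black, running=12)
  Row 6: #####  (0 black, running=12)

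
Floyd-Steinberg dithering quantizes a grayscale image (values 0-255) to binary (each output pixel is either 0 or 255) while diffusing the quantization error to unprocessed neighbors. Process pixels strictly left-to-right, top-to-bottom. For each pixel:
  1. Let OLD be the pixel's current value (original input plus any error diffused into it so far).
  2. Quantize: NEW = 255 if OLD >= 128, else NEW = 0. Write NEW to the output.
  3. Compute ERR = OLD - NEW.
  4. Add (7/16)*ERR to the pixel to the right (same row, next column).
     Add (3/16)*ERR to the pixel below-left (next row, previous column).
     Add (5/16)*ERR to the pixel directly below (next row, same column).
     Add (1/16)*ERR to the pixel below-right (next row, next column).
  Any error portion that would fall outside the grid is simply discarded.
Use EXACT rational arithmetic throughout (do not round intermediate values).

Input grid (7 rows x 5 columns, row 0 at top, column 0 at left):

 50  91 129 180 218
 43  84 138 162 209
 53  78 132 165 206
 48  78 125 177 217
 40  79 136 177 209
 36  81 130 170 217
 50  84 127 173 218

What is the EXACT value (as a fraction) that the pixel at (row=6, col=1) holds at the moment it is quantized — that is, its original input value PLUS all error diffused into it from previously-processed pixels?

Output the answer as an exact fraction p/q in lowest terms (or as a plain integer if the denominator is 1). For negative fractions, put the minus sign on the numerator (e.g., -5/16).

(0,0): OLD=50 → NEW=0, ERR=50
(0,1): OLD=903/8 → NEW=0, ERR=903/8
(0,2): OLD=22833/128 → NEW=255, ERR=-9807/128
(0,3): OLD=299991/2048 → NEW=255, ERR=-222249/2048
(0,4): OLD=5587681/32768 → NEW=255, ERR=-2768159/32768
(1,0): OLD=10213/128 → NEW=0, ERR=10213/128
(1,1): OLD=146371/1024 → NEW=255, ERR=-114749/1024
(1,2): OLD=1695359/32768 → NEW=0, ERR=1695359/32768
(1,3): OLD=17051795/131072 → NEW=255, ERR=-16371565/131072
(1,4): OLD=254116697/2097152 → NEW=0, ERR=254116697/2097152
(2,0): OLD=932625/16384 → NEW=0, ERR=932625/16384
(2,1): OLD=43291979/524288 → NEW=0, ERR=43291979/524288
(2,2): OLD=1290758561/8388608 → NEW=255, ERR=-848336479/8388608
(2,3): OLD=14452081235/134217728 → NEW=0, ERR=14452081235/134217728
(2,4): OLD=608099060613/2147483648 → NEW=255, ERR=60490730373/2147483648
(3,0): OLD=681749121/8388608 → NEW=0, ERR=681749121/8388608
(3,1): OLD=8318539757/67108864 → NEW=0, ERR=8318539757/67108864
(3,2): OLD=371467084607/2147483648 → NEW=255, ERR=-176141245633/2147483648
(3,3): OLD=746143690375/4294967296 → NEW=255, ERR=-349072970105/4294967296
(3,4): OLD=13535989564227/68719476736 → NEW=255, ERR=-3987477003453/68719476736
(4,0): OLD=95175257071/1073741824 → NEW=0, ERR=95175257071/1073741824
(4,1): OLD=5023943329263/34359738368 → NEW=255, ERR=-3737789954577/34359738368
(4,2): OLD=30392302429153/549755813888 → NEW=0, ERR=30392302429153/549755813888
(4,3): OLD=1405456274102767/8796093022208 → NEW=255, ERR=-837547446560273/8796093022208
(4,4): OLD=20284416215356681/140737488355328 → NEW=255, ERR=-15603643315251959/140737488355328
(5,0): OLD=23805880567597/549755813888 → NEW=0, ERR=23805880567597/549755813888
(5,1): OLD=360004070656839/4398046511104 → NEW=0, ERR=360004070656839/4398046511104
(5,2): OLD=22297798101668095/140737488355328 → NEW=255, ERR=-13590261428940545/140737488355328
(5,3): OLD=45409960518798449/562949953421312 → NEW=0, ERR=45409960518798449/562949953421312
(5,4): OLD=1906756059025487755/9007199254740992 → NEW=255, ERR=-390079750933465205/9007199254740992
(6,0): OLD=5550684643557597/70368744177664 → NEW=0, ERR=5550684643557597/70368744177664
(6,1): OLD=289784941802944627/2251799813685248 → NEW=255, ERR=-284424010686793613/2251799813685248
Target (6,1): original=84, with diffused error = 289784941802944627/2251799813685248

Answer: 289784941802944627/2251799813685248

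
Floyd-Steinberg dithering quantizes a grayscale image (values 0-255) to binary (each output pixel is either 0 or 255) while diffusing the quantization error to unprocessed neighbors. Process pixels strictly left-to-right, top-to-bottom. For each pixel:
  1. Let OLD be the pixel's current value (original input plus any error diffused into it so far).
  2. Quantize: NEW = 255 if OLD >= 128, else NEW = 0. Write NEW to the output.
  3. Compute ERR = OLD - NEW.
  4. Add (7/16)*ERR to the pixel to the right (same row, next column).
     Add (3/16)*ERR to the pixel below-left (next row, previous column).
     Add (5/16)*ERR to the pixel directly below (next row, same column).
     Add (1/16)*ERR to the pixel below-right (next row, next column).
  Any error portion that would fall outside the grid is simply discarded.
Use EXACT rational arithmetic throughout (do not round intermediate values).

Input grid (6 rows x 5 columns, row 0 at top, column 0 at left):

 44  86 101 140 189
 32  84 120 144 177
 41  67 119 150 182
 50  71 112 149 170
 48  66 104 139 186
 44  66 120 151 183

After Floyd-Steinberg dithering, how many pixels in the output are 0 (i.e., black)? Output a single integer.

(0,0): OLD=44 → NEW=0, ERR=44
(0,1): OLD=421/4 → NEW=0, ERR=421/4
(0,2): OLD=9411/64 → NEW=255, ERR=-6909/64
(0,3): OLD=94997/1024 → NEW=0, ERR=94997/1024
(0,4): OLD=3761555/16384 → NEW=255, ERR=-416365/16384
(1,0): OLD=4191/64 → NEW=0, ERR=4191/64
(1,1): OLD=65561/512 → NEW=255, ERR=-64999/512
(1,2): OLD=896141/16384 → NEW=0, ERR=896141/16384
(1,3): OLD=12150921/65536 → NEW=255, ERR=-4560759/65536
(1,4): OLD=151425147/1048576 → NEW=255, ERR=-115961733/1048576
(2,0): OLD=308515/8192 → NEW=0, ERR=308515/8192
(2,1): OLD=15244337/262144 → NEW=0, ERR=15244337/262144
(2,2): OLD=589515219/4194304 → NEW=255, ERR=-480032301/4194304
(2,3): OLD=4084531913/67108864 → NEW=0, ERR=4084531913/67108864
(2,4): OLD=182234763583/1073741824 → NEW=255, ERR=-91569401537/1073741824
(3,0): OLD=304810611/4194304 → NEW=0, ERR=304810611/4194304
(3,1): OLD=3417906679/33554432 → NEW=0, ERR=3417906679/33554432
(3,2): OLD=145863339725/1073741824 → NEW=255, ERR=-127940825395/1073741824
(3,3): OLD=199172601253/2147483648 → NEW=0, ERR=199172601253/2147483648
(3,4): OLD=6450374737177/34359738368 → NEW=255, ERR=-2311358546663/34359738368
(4,0): OLD=48215948253/536870912 → NEW=0, ERR=48215948253/536870912
(4,1): OLD=2049968750557/17179869184 → NEW=0, ERR=2049968750557/17179869184
(4,2): OLD=39231928194195/274877906944 → NEW=255, ERR=-30861938076525/274877906944
(4,3): OLD=434539906888669/4398046511104 → NEW=0, ERR=434539906888669/4398046511104
(4,4): OLD=15059001782768011/70368744177664 → NEW=255, ERR=-2885027982536309/70368744177664
(5,0): OLD=25959085877687/274877906944 → NEW=0, ERR=25959085877687/274877906944
(5,1): OLD=284041461098597/2199023255552 → NEW=255, ERR=-276709469067163/2199023255552
(5,2): OLD=3929773409065997/70368744177664 → NEW=0, ERR=3929773409065997/70368744177664
(5,3): OLD=53931688063148099/281474976710656 → NEW=255, ERR=-17844430998069181/281474976710656
(5,4): OLD=669357709212465137/4503599627370496 → NEW=255, ERR=-479060195767011343/4503599627370496
Output grid:
  Row 0: ..#.#  (3 black, running=3)
  Row 1: .#.##  (2 black, running=5)
  Row 2: ..#.#  (3 black, running=8)
  Row 3: ..#.#  (3 black, running=11)
  Row 4: ..#.#  (3 black, running=14)
  Row 5: .#.##  (2 black, running=16)

Answer: 16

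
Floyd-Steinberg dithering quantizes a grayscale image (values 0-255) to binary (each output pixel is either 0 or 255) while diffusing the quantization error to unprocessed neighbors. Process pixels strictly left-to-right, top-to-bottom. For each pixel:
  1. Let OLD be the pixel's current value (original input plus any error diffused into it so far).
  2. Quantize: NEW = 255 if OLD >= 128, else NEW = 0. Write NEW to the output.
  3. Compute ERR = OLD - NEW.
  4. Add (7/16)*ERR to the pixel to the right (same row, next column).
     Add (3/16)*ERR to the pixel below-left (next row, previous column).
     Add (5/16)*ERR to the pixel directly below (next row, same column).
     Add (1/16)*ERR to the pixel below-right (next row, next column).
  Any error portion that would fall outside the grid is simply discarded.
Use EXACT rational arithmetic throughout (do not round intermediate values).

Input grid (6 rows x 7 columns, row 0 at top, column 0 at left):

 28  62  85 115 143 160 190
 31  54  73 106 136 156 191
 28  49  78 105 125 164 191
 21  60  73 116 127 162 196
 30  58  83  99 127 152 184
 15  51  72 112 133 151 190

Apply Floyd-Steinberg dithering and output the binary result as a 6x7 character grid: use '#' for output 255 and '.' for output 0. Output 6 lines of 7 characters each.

Answer: ...#.##
..#.#.#
...#.##
.#..#.#
..#.##.
...#.##

Derivation:
(0,0): OLD=28 → NEW=0, ERR=28
(0,1): OLD=297/4 → NEW=0, ERR=297/4
(0,2): OLD=7519/64 → NEW=0, ERR=7519/64
(0,3): OLD=170393/1024 → NEW=255, ERR=-90727/1024
(0,4): OLD=1707823/16384 → NEW=0, ERR=1707823/16384
(0,5): OLD=53897801/262144 → NEW=255, ERR=-12948919/262144
(0,6): OLD=706275327/4194304 → NEW=255, ERR=-363272193/4194304
(1,0): OLD=3435/64 → NEW=0, ERR=3435/64
(1,1): OLD=63725/512 → NEW=0, ERR=63725/512
(1,2): OLD=2493553/16384 → NEW=255, ERR=-1684367/16384
(1,3): OLD=3946717/65536 → NEW=0, ERR=3946717/65536
(1,4): OLD=755486391/4194304 → NEW=255, ERR=-314061129/4194304
(1,5): OLD=3291013735/33554432 → NEW=0, ERR=3291013735/33554432
(1,6): OLD=109391090985/536870912 → NEW=255, ERR=-27510991575/536870912
(2,0): OLD=557951/8192 → NEW=0, ERR=557951/8192
(2,1): OLD=26678629/262144 → NEW=0, ERR=26678629/262144
(2,2): OLD=459144559/4194304 → NEW=0, ERR=459144559/4194304
(2,3): OLD=5075005367/33554432 → NEW=255, ERR=-3481374793/33554432
(2,4): OLD=21035277799/268435456 → NEW=0, ERR=21035277799/268435456
(2,5): OLD=1843791461837/8589934592 → NEW=255, ERR=-346641859123/8589934592
(2,6): OLD=22465967289451/137438953472 → NEW=255, ERR=-12580965845909/137438953472
(3,0): OLD=257388431/4194304 → NEW=0, ERR=257388431/4194304
(3,1): OLD=4812822883/33554432 → NEW=255, ERR=-3743557277/33554432
(3,2): OLD=12161599065/268435456 → NEW=0, ERR=12161599065/268435456
(3,3): OLD=134145873311/1073741824 → NEW=0, ERR=134145873311/1073741824
(3,4): OLD=26401402919823/137438953472 → NEW=255, ERR=-8645530215537/137438953472
(3,5): OLD=120509435928093/1099511627776 → NEW=0, ERR=120509435928093/1099511627776
(3,6): OLD=3744025724398083/17592186044416 → NEW=255, ERR=-741981716927997/17592186044416
(4,0): OLD=15170992769/536870912 → NEW=0, ERR=15170992769/536870912
(4,1): OLD=410843887117/8589934592 → NEW=0, ERR=410843887117/8589934592
(4,2): OLD=18490346494947/137438953472 → NEW=255, ERR=-16556586640413/137438953472
(4,3): OLD=83975351405233/1099511627776 → NEW=0, ERR=83975351405233/1099511627776
(4,4): OLD=1487553780455363/8796093022208 → NEW=255, ERR=-755449940207677/8796093022208
(4,5): OLD=38516079152986947/281474976710656 → NEW=255, ERR=-33260039908230333/281474976710656
(4,6): OLD=567333930321910981/4503599627370496 → NEW=0, ERR=567333930321910981/4503599627370496
(5,0): OLD=4507795384951/137438953472 → NEW=0, ERR=4507795384951/137438953472
(5,1): OLD=65393139462397/1099511627776 → NEW=0, ERR=65393139462397/1099511627776
(5,2): OLD=683319988792443/8796093022208 → NEW=0, ERR=683319988792443/8796093022208
(5,3): OLD=10289440653971847/70368744177664 → NEW=255, ERR=-7654589111332473/70368744177664
(5,4): OLD=185495835124787053/4503599627370496 → NEW=0, ERR=185495835124787053/4503599627370496
(5,5): OLD=5416787887260801693/36028797018963968 → NEW=255, ERR=-3770555352575010147/36028797018963968
(5,6): OLD=101569727574248348307/576460752303423488 → NEW=255, ERR=-45427764263124641133/576460752303423488
Row 0: ...#.##
Row 1: ..#.#.#
Row 2: ...#.##
Row 3: .#..#.#
Row 4: ..#.##.
Row 5: ...#.##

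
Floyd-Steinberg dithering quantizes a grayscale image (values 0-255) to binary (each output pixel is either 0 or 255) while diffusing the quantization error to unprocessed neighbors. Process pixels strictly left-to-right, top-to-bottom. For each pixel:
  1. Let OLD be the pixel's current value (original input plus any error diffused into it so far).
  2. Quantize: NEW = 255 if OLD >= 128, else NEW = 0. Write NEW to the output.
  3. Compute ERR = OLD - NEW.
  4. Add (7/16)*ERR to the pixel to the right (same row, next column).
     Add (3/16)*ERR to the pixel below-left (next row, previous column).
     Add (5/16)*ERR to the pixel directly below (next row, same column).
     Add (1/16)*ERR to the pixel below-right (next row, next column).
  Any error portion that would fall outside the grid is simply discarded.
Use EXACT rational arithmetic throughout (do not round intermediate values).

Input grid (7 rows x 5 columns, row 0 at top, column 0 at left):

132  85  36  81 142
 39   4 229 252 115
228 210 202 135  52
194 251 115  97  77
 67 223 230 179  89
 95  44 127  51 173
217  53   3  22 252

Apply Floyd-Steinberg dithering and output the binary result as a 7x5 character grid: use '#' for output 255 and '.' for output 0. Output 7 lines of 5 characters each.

(0,0): OLD=132 → NEW=255, ERR=-123
(0,1): OLD=499/16 → NEW=0, ERR=499/16
(0,2): OLD=12709/256 → NEW=0, ERR=12709/256
(0,3): OLD=420739/4096 → NEW=0, ERR=420739/4096
(0,4): OLD=12251285/65536 → NEW=255, ERR=-4460395/65536
(1,0): OLD=1641/256 → NEW=0, ERR=1641/256
(1,1): OLD=37215/2048 → NEW=0, ERR=37215/2048
(1,2): OLD=17935435/65536 → NEW=255, ERR=1223755/65536
(1,3): OLD=74084719/262144 → NEW=255, ERR=7237999/262144
(1,4): OLD=470730349/4194304 → NEW=0, ERR=470730349/4194304
(2,0): OLD=7648389/32768 → NEW=255, ERR=-707451/32768
(2,1): OLD=220342407/1048576 → NEW=255, ERR=-47044473/1048576
(2,2): OLD=3263496789/16777216 → NEW=255, ERR=-1014693291/16777216
(2,3): OLD=37414138671/268435456 → NEW=255, ERR=-31036902609/268435456
(2,4): OLD=164125403785/4294967296 → NEW=0, ERR=164125403785/4294967296
(3,0): OLD=3000454325/16777216 → NEW=255, ERR=-1277735755/16777216
(3,1): OLD=25631648273/134217728 → NEW=255, ERR=-8593872367/134217728
(3,2): OLD=187277469707/4294967296 → NEW=0, ERR=187277469707/4294967296
(3,3): OLD=715799256435/8589934592 → NEW=0, ERR=715799256435/8589934592
(3,4): OLD=16241467366751/137438953472 → NEW=0, ERR=16241467366751/137438953472
(4,0): OLD=66990357115/2147483648 → NEW=0, ERR=66990357115/2147483648
(4,1): OLD=15122020788859/68719476736 → NEW=255, ERR=-2401445778821/68719476736
(4,2): OLD=263838871015829/1099511627776 → NEW=255, ERR=-16536594067051/1099511627776
(4,3): OLD=3929094916646523/17592186044416 → NEW=255, ERR=-556912524679557/17592186044416
(4,4): OLD=33013381246391005/281474976710656 → NEW=0, ERR=33013381246391005/281474976710656
(5,0): OLD=107967724440657/1099511627776 → NEW=0, ERR=107967724440657/1099511627776
(5,1): OLD=661201937687475/8796093022208 → NEW=0, ERR=661201937687475/8796093022208
(5,2): OLD=41395713951097035/281474976710656 → NEW=255, ERR=-30380405110120245/281474976710656
(5,3): OLD=16818629727174245/1125899906842624 → NEW=0, ERR=16818629727174245/1125899906842624
(5,4): OLD=3858846573578931399/18014398509481984 → NEW=255, ERR=-734825046338974521/18014398509481984
(6,0): OLD=36842349763794881/140737488355328 → NEW=255, ERR=954290233186241/140737488355328
(6,1): OLD=294341675671687119/4503599627370496 → NEW=0, ERR=294341675671687119/4503599627370496
(6,2): OLD=386491051828052181/72057594037927936 → NEW=0, ERR=386491051828052181/72057594037927936
(6,3): OLD=16856387712584280167/1152921504606846976 → NEW=0, ERR=16856387712584280167/1152921504606846976
(6,4): OLD=4548652482575051548561/18446744073709551616 → NEW=255, ERR=-155267256220884113519/18446744073709551616
Row 0: #...#
Row 1: ..##.
Row 2: ####.
Row 3: ##...
Row 4: .###.
Row 5: ..#.#
Row 6: #...#

Answer: #...#
..##.
####.
##...
.###.
..#.#
#...#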